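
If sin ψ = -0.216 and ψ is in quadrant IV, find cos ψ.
cos ψ = 0.9764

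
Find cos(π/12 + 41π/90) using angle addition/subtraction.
cos(π/12 + 41π/90) = cos π/12 cos 41π/90 - sin π/12 sin 41π/90 = -0.1219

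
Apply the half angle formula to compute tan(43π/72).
tan(43π/72) = sin 43π/36 / (1 + cos 43π/36) = -3.172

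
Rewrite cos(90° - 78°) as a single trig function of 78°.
cos(90° - 78°) = sin(78°)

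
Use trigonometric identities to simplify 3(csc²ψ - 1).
3(csc²ψ - 1) = 3(cot²ψ) (using Pythagorean identity)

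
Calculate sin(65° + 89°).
sin(65° + 89°) = sin 65° cos 89° + cos 65° sin 89° = 0.4384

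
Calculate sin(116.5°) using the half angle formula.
sin(116.5°) = √((1 - cos 233°)/2) = 0.8949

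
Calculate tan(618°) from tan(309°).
tan(618°) = 2 tan 309° / (1 - tan²309°) = 4.705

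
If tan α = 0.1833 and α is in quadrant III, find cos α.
cos α = -0.9836 (using tan²α + 1 = sec²α)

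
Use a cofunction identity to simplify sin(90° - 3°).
sin(90° - 3°) = cos(3°)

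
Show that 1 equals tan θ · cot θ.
RHS = (sin θ/cos θ) · (cos θ/sin θ) = 1 = LHS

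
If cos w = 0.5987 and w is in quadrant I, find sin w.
sin w = 0.801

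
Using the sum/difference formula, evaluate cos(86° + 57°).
cos(86° + 57°) = cos 86° cos 57° - sin 86° sin 57° = -0.7986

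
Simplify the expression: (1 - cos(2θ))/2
(1 - cos(2θ))/2 = sin²θ (using Power reduction)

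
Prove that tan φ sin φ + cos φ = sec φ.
LHS = sin²φ/cos φ + cos φ = (sin²φ + cos²φ)/cos φ = 1/cos φ = sec φ = RHS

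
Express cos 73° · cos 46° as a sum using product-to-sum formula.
cos 73° cos 46° = (1/2)[cos(73°-46°) + cos(73°+46°)]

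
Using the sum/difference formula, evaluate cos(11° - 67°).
cos(11° - 67°) = cos 11° cos 67° + sin 11° sin 67° = 0.5592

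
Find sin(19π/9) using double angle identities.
sin(19π/9) = 2 sin 19π/18 cos 19π/18 = 0.342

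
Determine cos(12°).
cos(12°) = 0.9781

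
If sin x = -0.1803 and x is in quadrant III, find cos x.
cos x = -0.9836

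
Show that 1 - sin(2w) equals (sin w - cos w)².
RHS = sin²w - 2 sin w cos w + cos²w = (sin²w + cos²w) - 2 sin w cos w = 1 - sin(2w) = LHS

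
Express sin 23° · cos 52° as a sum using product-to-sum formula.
sin 23° cos 52° = (1/2)[sin(23°+52°) + sin(23°-52°)]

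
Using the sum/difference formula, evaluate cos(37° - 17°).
cos(37° - 17°) = cos 37° cos 17° + sin 37° sin 17° = 0.9397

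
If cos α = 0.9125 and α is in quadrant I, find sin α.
sin α = 0.4091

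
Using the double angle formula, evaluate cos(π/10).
cos(π/10) = cos²π/20 - sin²π/20 = 0.9511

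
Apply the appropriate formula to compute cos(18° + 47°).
cos(18° + 47°) = cos 18° cos 47° - sin 18° sin 47° = 0.4226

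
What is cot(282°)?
cot(282°) = -0.2126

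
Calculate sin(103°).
sin(103°) = 0.9744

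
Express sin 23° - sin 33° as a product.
sin 23° - sin 33° = 2 cos(28°) sin(-5°)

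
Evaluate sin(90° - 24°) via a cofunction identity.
sin(90° - 24°) = cos(24°) = 0.9135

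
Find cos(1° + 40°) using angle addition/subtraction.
cos(1° + 40°) = cos 1° cos 40° - sin 1° sin 40° = 0.7547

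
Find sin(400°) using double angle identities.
sin(400°) = 2 sin 200° cos 200° = 0.6428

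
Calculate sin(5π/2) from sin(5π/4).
sin(5π/2) = 2 sin 5π/4 cos 5π/4 = 1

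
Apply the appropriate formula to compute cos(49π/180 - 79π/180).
cos(49π/180 - 79π/180) = cos 49π/180 cos 79π/180 + sin 49π/180 sin 79π/180 = √3/2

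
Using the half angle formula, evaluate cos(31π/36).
cos(31π/36) = -√((1 + cos 31π/18)/2) = -0.9063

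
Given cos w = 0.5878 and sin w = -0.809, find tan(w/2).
tan(w/2) = sin w / (1 + cos w) = -0.5095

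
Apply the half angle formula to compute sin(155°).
sin(155°) = √((1 - cos 310°)/2) = 0.4226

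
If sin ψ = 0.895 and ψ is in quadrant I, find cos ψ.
cos ψ = 0.4461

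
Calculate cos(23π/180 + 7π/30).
cos(23π/180 + 7π/30) = cos 23π/180 cos 7π/30 - sin 23π/180 sin 7π/30 = 0.4226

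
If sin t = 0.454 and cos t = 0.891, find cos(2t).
cos(2t) = cos²t - sin²t = 0.5878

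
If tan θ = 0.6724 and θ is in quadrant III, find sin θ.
sin θ = -0.558 (using tan²θ + 1 = sec²θ)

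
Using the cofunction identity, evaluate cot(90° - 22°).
cot(90° - 22°) = tan(22°) = 0.404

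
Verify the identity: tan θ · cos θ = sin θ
LHS = (sin θ/cos θ) · cos θ = sin θ = RHS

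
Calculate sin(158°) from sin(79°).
sin(158°) = 2 sin 79° cos 79° = 0.3746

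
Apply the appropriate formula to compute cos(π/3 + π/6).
cos(π/3 + π/6) = cos π/3 cos π/6 - sin π/3 sin π/6 = 0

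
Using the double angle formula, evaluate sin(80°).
sin(80°) = 2 sin 40° cos 40° = 0.9848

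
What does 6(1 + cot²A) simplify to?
6(1 + cot²A) = 6(csc²A) (using Pythagorean identity)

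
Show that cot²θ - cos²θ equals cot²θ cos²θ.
LHS = cos²θ/sin²θ - cos²θ = cos²θ(1/sin²θ - 1) = cos²θ · (1 - sin²θ)/sin²θ = cos²θ · cos²θ/sin²θ = cos²θ · cot²θ = RHS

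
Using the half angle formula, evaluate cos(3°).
cos(3°) = √((1 + cos 6°)/2) = 0.9986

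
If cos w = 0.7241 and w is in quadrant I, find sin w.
sin w = 0.6897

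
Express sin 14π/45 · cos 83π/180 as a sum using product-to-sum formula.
sin 14π/45 cos 83π/180 = (1/2)[sin(14π/45+83π/180) + sin(14π/45-83π/180)]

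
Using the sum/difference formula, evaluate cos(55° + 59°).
cos(55° + 59°) = cos 55° cos 59° - sin 55° sin 59° = -0.4067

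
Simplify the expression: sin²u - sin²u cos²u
sin²u - sin²u cos²u = sin⁴u (using Factoring)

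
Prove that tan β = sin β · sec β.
RHS = sin β · (1/cos β) = sin β/cos β = tan β = LHS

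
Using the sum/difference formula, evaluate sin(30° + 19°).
sin(30° + 19°) = sin 30° cos 19° + cos 30° sin 19° = 0.7547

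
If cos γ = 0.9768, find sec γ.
sec γ = 1/cos γ = 1.024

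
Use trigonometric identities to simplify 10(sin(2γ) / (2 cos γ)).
10(sin(2γ) / (2 cos γ)) = 10(sin γ) (using Double angle)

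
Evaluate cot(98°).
cot(98°) = -0.1405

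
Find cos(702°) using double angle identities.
cos(702°) = cos²351° - sin²351° = 0.9511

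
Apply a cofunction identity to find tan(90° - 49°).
tan(90° - 49°) = cot(49°) = 0.8693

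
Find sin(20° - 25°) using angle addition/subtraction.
sin(20° - 25°) = sin 20° cos 25° - cos 20° sin 25° = -0.08716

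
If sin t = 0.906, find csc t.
csc t = 1/sin t = 1.104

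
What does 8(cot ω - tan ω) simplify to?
8(cot ω - tan ω) = 8(2 cot(2ω)) (using Double angle)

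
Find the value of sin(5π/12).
sin(5π/12) = (√6+√2)/4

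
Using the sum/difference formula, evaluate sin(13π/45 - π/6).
sin(13π/45 - π/6) = sin 13π/45 cos π/6 - cos 13π/45 sin π/6 = 0.3746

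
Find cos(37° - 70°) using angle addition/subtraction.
cos(37° - 70°) = cos 37° cos 70° + sin 37° sin 70° = 0.8387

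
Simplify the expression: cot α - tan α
cot α - tan α = 2 cot(2α) (using Double angle)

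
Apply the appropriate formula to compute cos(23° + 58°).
cos(23° + 58°) = cos 23° cos 58° - sin 23° sin 58° = 0.1564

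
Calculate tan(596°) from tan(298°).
tan(596°) = 2 tan 298° / (1 - tan²298°) = 1.483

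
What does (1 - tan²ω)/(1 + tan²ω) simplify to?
(1 - tan²ω)/(1 + tan²ω) = cos(2ω) (using Double angle)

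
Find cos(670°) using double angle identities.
cos(670°) = cos²335° - sin²335° = 0.6428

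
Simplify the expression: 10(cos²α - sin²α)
10(cos²α - sin²α) = 10(cos(2α)) (using Double angle)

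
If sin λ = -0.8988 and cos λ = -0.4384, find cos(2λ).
cos(2λ) = cos²λ - sin²λ = -0.6156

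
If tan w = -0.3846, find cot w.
cot w = 1/tan w = -2.6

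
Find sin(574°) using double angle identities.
sin(574°) = 2 sin 287° cos 287° = -0.5592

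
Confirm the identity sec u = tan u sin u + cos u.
RHS = sin²u/cos u + cos u = (sin²u + cos²u)/cos u = 1/cos u = sec u = LHS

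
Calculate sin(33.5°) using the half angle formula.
sin(33.5°) = √((1 - cos 67°)/2) = 0.5519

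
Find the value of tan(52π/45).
tan(52π/45) = 0.5317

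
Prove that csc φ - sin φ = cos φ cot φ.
LHS = 1/sin φ - sin φ = (1 - sin²φ)/sin φ = cos²φ/sin φ = cos φ · (cos φ/sin φ) = cos φ cot φ = RHS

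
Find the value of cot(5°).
cot(5°) = 11.43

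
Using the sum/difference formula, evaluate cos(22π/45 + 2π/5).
cos(22π/45 + 2π/5) = cos 22π/45 cos 2π/5 - sin 22π/45 sin 2π/5 = -0.9397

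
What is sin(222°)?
sin(222°) = -0.6691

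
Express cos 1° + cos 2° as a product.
cos 1° + cos 2° = 2 cos(1.5°) cos(-0.5°)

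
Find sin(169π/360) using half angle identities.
sin(169π/360) = √((1 - cos 169π/180)/2) = 0.9954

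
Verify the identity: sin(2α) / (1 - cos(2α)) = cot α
LHS = 2 sin α cos α / (2sin²α) = cos α/sin α = cot α = RHS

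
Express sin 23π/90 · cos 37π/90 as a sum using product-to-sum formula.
sin 23π/90 cos 37π/90 = (1/2)[sin(23π/90+37π/90) + sin(23π/90-37π/90)]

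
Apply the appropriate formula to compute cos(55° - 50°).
cos(55° - 50°) = cos 55° cos 50° + sin 55° sin 50° = 0.9962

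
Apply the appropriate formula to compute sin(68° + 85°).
sin(68° + 85°) = sin 68° cos 85° + cos 68° sin 85° = 0.454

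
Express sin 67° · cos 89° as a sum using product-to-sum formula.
sin 67° cos 89° = (1/2)[sin(67°+89°) + sin(67°-89°)]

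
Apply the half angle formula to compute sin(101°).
sin(101°) = √((1 - cos 202°)/2) = 0.9816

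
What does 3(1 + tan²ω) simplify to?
3(1 + tan²ω) = 3(sec²ω) (using Pythagorean identity)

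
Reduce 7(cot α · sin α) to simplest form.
7(cot α · sin α) = 7(cos α) (using Quotient identity)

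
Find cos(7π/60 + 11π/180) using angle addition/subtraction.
cos(7π/60 + 11π/180) = cos 7π/60 cos 11π/180 - sin 7π/60 sin 11π/180 = 0.848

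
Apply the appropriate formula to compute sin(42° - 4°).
sin(42° - 4°) = sin 42° cos 4° - cos 42° sin 4° = 0.6157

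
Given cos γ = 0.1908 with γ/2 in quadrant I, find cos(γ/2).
cos(γ/2) = ±√((1 + cos γ)/2); positive since γ/2 ∈ QI, so cos(γ/2) = 0.7716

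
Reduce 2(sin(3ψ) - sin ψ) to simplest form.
2(sin(3ψ) - sin ψ) = 2(2 cos(2ψ) sin ψ) (using Sum-to-product)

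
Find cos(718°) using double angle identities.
cos(718°) = cos²359° - sin²359° = 0.9994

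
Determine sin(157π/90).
sin(157π/90) = -0.7193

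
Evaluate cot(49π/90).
cot(49π/90) = -0.1405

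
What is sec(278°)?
sec(278°) = 7.185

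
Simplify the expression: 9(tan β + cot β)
9(tan β + cot β) = 9(sec β csc β) (using Quotient identities)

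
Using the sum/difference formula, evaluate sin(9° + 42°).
sin(9° + 42°) = sin 9° cos 42° + cos 9° sin 42° = 0.7771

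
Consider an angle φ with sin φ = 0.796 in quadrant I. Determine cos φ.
cos φ = √(1 - sin²φ) = 0.6053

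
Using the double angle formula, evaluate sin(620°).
sin(620°) = 2 sin 310° cos 310° = -0.9848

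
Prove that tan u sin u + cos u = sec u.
LHS = sin²u/cos u + cos u = (sin²u + cos²u)/cos u = 1/cos u = sec u = RHS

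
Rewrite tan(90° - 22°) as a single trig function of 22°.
tan(90° - 22°) = cot(22°)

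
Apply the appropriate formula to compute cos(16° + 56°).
cos(16° + 56°) = cos 16° cos 56° - sin 16° sin 56° = 0.309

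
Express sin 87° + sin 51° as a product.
sin 87° + sin 51° = 2 sin(69°) cos(18°)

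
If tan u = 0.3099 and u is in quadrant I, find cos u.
cos u = 0.9552 (using tan²u + 1 = sec²u)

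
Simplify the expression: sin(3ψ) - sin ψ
sin(3ψ) - sin ψ = 2 cos(2ψ) sin ψ (using Sum-to-product)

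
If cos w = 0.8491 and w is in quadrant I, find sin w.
sin w = 0.5282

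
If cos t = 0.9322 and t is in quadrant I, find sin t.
sin t = 0.3619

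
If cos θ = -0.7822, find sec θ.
sec θ = 1/cos θ = -1.278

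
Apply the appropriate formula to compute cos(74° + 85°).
cos(74° + 85°) = cos 74° cos 85° - sin 74° sin 85° = -0.9336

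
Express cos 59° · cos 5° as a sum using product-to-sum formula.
cos 59° cos 5° = (1/2)[cos(59°-5°) + cos(59°+5°)]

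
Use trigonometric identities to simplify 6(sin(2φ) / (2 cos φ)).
6(sin(2φ) / (2 cos φ)) = 6(sin φ) (using Double angle)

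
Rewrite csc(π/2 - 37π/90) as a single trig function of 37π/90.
csc(π/2 - 37π/90) = sec(37π/90)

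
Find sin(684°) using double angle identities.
sin(684°) = 2 sin 342° cos 342° = -0.5878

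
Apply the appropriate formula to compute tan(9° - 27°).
tan(9° - 27°) = (tan 9° - tan 27°)/(1 + tan 9° tan 27°) = -0.3249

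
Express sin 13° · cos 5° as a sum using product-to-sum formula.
sin 13° cos 5° = (1/2)[sin(13°+5°) + sin(13°-5°)]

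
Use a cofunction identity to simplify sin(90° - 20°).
sin(90° - 20°) = cos(20°)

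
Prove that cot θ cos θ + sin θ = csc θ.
LHS = cos²θ/sin θ + sin θ = (cos²θ + sin²θ)/sin θ = 1/sin θ = csc θ = RHS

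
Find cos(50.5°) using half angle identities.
cos(50.5°) = √((1 + cos 101°)/2) = 0.6361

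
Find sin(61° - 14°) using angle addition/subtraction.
sin(61° - 14°) = sin 61° cos 14° - cos 61° sin 14° = 0.7314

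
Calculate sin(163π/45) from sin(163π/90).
sin(163π/45) = 2 sin 163π/90 cos 163π/90 = -0.9272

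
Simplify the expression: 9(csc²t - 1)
9(csc²t - 1) = 9(cot²t) (using Pythagorean identity)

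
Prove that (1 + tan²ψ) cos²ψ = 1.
LHS = sec²ψ · cos²ψ = (1/cos²ψ) · cos²ψ = 1 = RHS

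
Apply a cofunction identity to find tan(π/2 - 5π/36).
tan(π/2 - 5π/36) = cot(5π/36) = 2.145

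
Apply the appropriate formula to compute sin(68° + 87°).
sin(68° + 87°) = sin 68° cos 87° + cos 68° sin 87° = 0.4226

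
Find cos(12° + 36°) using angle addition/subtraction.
cos(12° + 36°) = cos 12° cos 36° - sin 12° sin 36° = 0.6691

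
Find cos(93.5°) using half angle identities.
cos(93.5°) = -√((1 + cos 187°)/2) = -0.06105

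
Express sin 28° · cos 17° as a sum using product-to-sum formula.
sin 28° cos 17° = (1/2)[sin(28°+17°) + sin(28°-17°)]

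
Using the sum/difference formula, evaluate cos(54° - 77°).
cos(54° - 77°) = cos 54° cos 77° + sin 54° sin 77° = 0.9205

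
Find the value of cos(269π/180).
cos(269π/180) = -0.01745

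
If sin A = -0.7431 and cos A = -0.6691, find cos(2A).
cos(2A) = cos²A - sin²A = -0.1045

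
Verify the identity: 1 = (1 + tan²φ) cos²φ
RHS = sec²φ · cos²φ = (1/cos²φ) · cos²φ = 1 = LHS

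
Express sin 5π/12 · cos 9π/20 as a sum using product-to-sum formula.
sin 5π/12 cos 9π/20 = (1/2)[sin(5π/12+9π/20) + sin(5π/12-9π/20)]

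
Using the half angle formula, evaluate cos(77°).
cos(77°) = √((1 + cos 154°)/2) = 0.225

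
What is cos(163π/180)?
cos(163π/180) = -0.9563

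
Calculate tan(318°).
tan(318°) = -0.9004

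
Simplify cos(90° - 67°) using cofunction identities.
cos(90° - 67°) = sin(67°)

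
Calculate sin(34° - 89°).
sin(34° - 89°) = sin 34° cos 89° - cos 34° sin 89° = -0.8192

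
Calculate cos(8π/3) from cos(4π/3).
cos(8π/3) = cos²4π/3 - sin²4π/3 = -1/2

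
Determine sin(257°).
sin(257°) = -0.9744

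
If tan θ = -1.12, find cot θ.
cot θ = 1/tan θ = -0.8929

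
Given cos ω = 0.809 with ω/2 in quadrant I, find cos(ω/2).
cos(ω/2) = ±√((1 + cos ω)/2); positive since ω/2 ∈ QI, so cos(ω/2) = 0.9511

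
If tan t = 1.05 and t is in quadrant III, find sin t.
sin t = -0.7241 (using tan²t + 1 = sec²t)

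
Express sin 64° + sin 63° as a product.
sin 64° + sin 63° = 2 sin(63.5°) cos(0.5°)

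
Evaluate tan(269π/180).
tan(269π/180) = 57.29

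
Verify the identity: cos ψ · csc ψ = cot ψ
LHS = cos ψ · (1/sin ψ) = cos ψ/sin ψ = cot ψ = RHS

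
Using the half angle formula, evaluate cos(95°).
cos(95°) = -√((1 + cos 190°)/2) = -0.08716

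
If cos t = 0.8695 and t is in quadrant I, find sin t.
sin t = 0.4939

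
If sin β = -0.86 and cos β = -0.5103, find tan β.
tan β = sin β / cos β = 1.685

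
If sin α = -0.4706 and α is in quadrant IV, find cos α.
cos α = 0.8823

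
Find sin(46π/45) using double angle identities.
sin(46π/45) = 2 sin 23π/45 cos 23π/45 = -0.06976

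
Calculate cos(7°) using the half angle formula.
cos(7°) = √((1 + cos 14°)/2) = 0.9925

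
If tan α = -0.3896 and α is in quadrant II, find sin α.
sin α = 0.363 (using tan²α + 1 = sec²α)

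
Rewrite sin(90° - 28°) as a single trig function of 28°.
sin(90° - 28°) = cos(28°)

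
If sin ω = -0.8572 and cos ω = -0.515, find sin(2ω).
sin(2ω) = 2 sin ω cos ω = 0.8829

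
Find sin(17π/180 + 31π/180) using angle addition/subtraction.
sin(17π/180 + 31π/180) = sin 17π/180 cos 31π/180 + cos 17π/180 sin 31π/180 = 0.7431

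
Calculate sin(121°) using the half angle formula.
sin(121°) = √((1 - cos 242°)/2) = 0.8572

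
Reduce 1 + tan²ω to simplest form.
1 + tan²ω = sec²ω (using Pythagorean identity)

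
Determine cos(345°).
cos(345°) = (√6+√2)/4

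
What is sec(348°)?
sec(348°) = 1.022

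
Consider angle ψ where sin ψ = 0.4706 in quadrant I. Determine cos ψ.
cos ψ = √(1 - sin²ψ) = 0.8823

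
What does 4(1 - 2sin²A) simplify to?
4(1 - 2sin²A) = 4(cos(2A)) (using Double angle)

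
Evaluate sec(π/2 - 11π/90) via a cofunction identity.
sec(π/2 - 11π/90) = csc(11π/90) = 2.669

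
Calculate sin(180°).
sin(180°) = 0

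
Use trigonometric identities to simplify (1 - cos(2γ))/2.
(1 - cos(2γ))/2 = sin²γ (using Power reduction)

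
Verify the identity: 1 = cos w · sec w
RHS = cos w · (1/cos w) = 1 = LHS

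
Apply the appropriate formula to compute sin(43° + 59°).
sin(43° + 59°) = sin 43° cos 59° + cos 43° sin 59° = 0.9781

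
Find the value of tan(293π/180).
tan(293π/180) = -2.356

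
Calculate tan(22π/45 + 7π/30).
tan(22π/45 + 7π/30) = (tan 22π/45 + tan 7π/30)/(1 - tan 22π/45 tan 7π/30) = -1.192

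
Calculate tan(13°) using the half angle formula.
tan(13°) = sin 26° / (1 + cos 26°) = 0.2309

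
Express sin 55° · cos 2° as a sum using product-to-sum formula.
sin 55° cos 2° = (1/2)[sin(55°+2°) + sin(55°-2°)]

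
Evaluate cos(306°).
cos(306°) = 0.5878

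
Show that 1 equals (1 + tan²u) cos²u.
RHS = sec²u · cos²u = (1/cos²u) · cos²u = 1 = LHS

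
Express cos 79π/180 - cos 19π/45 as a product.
cos 79π/180 - cos 19π/45 = -2 sin(31π/72) sin(π/120)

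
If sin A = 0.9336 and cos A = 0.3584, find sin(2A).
sin(2A) = 2 sin A cos A = 0.6692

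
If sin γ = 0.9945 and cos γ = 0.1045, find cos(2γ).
cos(2γ) = cos²γ - sin²γ = -0.9781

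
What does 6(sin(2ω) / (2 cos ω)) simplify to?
6(sin(2ω) / (2 cos ω)) = 6(sin ω) (using Double angle)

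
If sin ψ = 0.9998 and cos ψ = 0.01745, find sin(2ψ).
sin(2ψ) = 2 sin ψ cos ψ = 0.03489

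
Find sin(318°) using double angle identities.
sin(318°) = 2 sin 159° cos 159° = -0.6691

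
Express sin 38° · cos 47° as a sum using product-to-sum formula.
sin 38° cos 47° = (1/2)[sin(38°+47°) + sin(38°-47°)]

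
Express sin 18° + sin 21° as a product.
sin 18° + sin 21° = 2 sin(19.5°) cos(-1.5°)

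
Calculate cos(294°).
cos(294°) = 0.4067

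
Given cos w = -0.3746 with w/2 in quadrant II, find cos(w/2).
cos(w/2) = ±√((1 + cos w)/2); negative since w/2 ∈ QII, so cos(w/2) = -0.5592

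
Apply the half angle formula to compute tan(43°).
tan(43°) = sin 86° / (1 + cos 86°) = 0.9325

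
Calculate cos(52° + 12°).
cos(52° + 12°) = cos 52° cos 12° - sin 52° sin 12° = 0.4384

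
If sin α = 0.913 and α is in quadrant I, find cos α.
cos α = 0.408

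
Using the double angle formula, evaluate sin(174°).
sin(174°) = 2 sin 87° cos 87° = 0.1045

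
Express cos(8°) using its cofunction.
cos(8°) = sin(90° - 8°) = sin(82°)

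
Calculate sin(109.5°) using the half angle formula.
sin(109.5°) = √((1 - cos 219°)/2) = 0.9426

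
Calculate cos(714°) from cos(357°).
cos(714°) = cos²357° - sin²357° = 0.9945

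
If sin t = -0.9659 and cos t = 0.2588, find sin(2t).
sin(2t) = 2 sin t cos t = -0.4999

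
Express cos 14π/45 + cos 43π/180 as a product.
cos 14π/45 + cos 43π/180 = 2 cos(11π/40) cos(13π/360)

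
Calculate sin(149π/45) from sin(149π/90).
sin(149π/45) = 2 sin 149π/90 cos 149π/90 = -0.829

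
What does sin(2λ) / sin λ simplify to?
sin(2λ) / sin λ = 2 cos λ (using Double angle)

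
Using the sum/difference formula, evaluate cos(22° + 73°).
cos(22° + 73°) = cos 22° cos 73° - sin 22° sin 73° = -0.08716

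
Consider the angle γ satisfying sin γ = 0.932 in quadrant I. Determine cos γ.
cos γ = √(1 - sin²γ) = 0.3625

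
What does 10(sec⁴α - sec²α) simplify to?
10(sec⁴α - sec²α) = 10(tan⁴α + tan²α) (using Pythagorean)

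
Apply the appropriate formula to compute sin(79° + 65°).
sin(79° + 65°) = sin 79° cos 65° + cos 79° sin 65° = 0.5878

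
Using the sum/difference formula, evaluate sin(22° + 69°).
sin(22° + 69°) = sin 22° cos 69° + cos 22° sin 69° = 0.9998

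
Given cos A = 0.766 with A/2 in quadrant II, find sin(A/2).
sin(A/2) = ±√((1 - cos A)/2); positive since A/2 ∈ QII, so sin(A/2) = 0.3421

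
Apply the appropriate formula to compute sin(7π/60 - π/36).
sin(7π/60 - π/36) = sin 7π/60 cos π/36 - cos 7π/60 sin π/36 = 0.2756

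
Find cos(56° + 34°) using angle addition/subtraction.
cos(56° + 34°) = cos 56° cos 34° - sin 56° sin 34° = 0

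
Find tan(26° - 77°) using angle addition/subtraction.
tan(26° - 77°) = (tan 26° - tan 77°)/(1 + tan 26° tan 77°) = -1.235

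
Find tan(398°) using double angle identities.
tan(398°) = 2 tan 199° / (1 - tan²199°) = 0.7813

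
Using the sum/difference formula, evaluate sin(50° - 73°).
sin(50° - 73°) = sin 50° cos 73° - cos 50° sin 73° = -0.3907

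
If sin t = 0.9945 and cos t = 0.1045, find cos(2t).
cos(2t) = cos²t - sin²t = -0.9781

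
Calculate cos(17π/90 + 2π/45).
cos(17π/90 + 2π/45) = cos 17π/90 cos 2π/45 - sin 17π/90 sin 2π/45 = 0.7431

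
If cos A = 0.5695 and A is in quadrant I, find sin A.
sin A = 0.822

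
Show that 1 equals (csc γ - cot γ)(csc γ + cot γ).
RHS = csc²γ - cot²γ = (1 + cot²γ) - cot²γ = 1 = LHS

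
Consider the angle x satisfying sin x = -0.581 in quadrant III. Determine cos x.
cos x = ±√(1 - sin²x) = -0.8139 (negative in QIII)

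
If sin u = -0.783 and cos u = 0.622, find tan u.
tan u = sin u / cos u = -1.259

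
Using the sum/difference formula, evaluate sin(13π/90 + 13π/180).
sin(13π/90 + 13π/180) = sin 13π/90 cos 13π/180 + cos 13π/90 sin 13π/180 = 0.6293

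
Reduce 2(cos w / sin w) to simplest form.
2(cos w / sin w) = 2(cot w) (using Quotient identity)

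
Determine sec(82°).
sec(82°) = 7.185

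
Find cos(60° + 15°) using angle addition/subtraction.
cos(60° + 15°) = cos 60° cos 15° - sin 60° sin 15° = (√6-√2)/4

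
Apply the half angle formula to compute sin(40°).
sin(40°) = √((1 - cos 80°)/2) = 0.6428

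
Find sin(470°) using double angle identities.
sin(470°) = 2 sin 235° cos 235° = 0.9397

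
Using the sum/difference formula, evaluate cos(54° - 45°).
cos(54° - 45°) = cos 54° cos 45° + sin 54° sin 45° = 0.9877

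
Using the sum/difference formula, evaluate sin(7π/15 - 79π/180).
sin(7π/15 - 79π/180) = sin 7π/15 cos 79π/180 - cos 7π/15 sin 79π/180 = 0.08716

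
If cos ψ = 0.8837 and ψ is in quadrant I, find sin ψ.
sin ψ = 0.4681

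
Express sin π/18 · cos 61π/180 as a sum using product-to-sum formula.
sin π/18 cos 61π/180 = (1/2)[sin(π/18+61π/180) + sin(π/18-61π/180)]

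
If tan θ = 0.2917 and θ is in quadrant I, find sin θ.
sin θ = 0.28 (using tan²θ + 1 = sec²θ)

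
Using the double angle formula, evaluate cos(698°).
cos(698°) = cos²349° - sin²349° = 0.9272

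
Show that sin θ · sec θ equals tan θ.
LHS = sin θ · (1/cos θ) = sin θ/cos θ = tan θ = RHS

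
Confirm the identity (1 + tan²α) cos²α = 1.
LHS = sec²α · cos²α = (1/cos²α) · cos²α = 1 = RHS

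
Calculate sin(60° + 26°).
sin(60° + 26°) = sin 60° cos 26° + cos 60° sin 26° = 0.9976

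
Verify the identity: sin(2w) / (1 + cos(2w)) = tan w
LHS = 2 sin w cos w / (2cos²w) = sin w/cos w = tan w = RHS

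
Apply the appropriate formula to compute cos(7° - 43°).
cos(7° - 43°) = cos 7° cos 43° + sin 7° sin 43° = 0.809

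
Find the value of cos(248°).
cos(248°) = -0.3746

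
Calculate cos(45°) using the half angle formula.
cos(45°) = √((1 + cos 90°)/2) = √2/2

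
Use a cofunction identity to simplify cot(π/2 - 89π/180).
cot(π/2 - 89π/180) = tan(89π/180)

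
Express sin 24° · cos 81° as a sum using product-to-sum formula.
sin 24° cos 81° = (1/2)[sin(24°+81°) + sin(24°-81°)]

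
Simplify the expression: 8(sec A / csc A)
8(sec A / csc A) = 8(tan A) (using Reciprocal identities)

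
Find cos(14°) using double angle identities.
cos(14°) = cos²7° - sin²7° = 0.9703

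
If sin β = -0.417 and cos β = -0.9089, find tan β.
tan β = sin β / cos β = 0.4588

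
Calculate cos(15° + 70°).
cos(15° + 70°) = cos 15° cos 70° - sin 15° sin 70° = 0.08716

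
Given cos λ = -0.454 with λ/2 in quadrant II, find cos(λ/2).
cos(λ/2) = ±√((1 + cos λ)/2); negative since λ/2 ∈ QII, so cos(λ/2) = -0.5225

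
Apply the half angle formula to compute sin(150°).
sin(150°) = √((1 - cos 300°)/2) = 1/2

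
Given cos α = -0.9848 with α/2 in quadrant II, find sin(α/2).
sin(α/2) = ±√((1 - cos α)/2); positive since α/2 ∈ QII, so sin(α/2) = 0.9962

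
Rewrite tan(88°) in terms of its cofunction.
tan(88°) = cot(90° - 88°) = cot(2°)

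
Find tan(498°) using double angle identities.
tan(498°) = 2 tan 249° / (1 - tan²249°) = -0.9004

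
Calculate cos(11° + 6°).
cos(11° + 6°) = cos 11° cos 6° - sin 11° sin 6° = 0.9563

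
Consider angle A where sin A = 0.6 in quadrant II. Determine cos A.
cos A = ±√(1 - sin²A) = -0.8 (negative in QII)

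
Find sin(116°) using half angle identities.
sin(116°) = √((1 - cos 232°)/2) = 0.8988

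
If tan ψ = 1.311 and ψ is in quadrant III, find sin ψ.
sin ψ = -0.7951 (using tan²ψ + 1 = sec²ψ)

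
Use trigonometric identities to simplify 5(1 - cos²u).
5(1 - cos²u) = 5(sin²u) (using Pythagorean identity)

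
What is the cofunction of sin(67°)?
sin(67°) = cos(90° - 67°) = cos(23°)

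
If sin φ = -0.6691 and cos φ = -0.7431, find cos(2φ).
cos(2φ) = cos²φ - sin²φ = 0.1045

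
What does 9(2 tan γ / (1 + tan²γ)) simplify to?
9(2 tan γ / (1 + tan²γ)) = 9(sin(2γ)) (using Double angle)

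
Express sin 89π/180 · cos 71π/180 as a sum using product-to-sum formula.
sin 89π/180 cos 71π/180 = (1/2)[sin(89π/180+71π/180) + sin(89π/180-71π/180)]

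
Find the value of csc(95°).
csc(95°) = 1.004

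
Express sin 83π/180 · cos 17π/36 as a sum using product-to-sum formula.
sin 83π/180 cos 17π/36 = (1/2)[sin(83π/180+17π/36) + sin(83π/180-17π/36)]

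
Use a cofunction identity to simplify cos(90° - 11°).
cos(90° - 11°) = sin(11°)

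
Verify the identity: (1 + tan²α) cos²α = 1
LHS = sec²α · cos²α = (1/cos²α) · cos²α = 1 = RHS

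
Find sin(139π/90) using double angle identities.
sin(139π/90) = 2 sin 139π/180 cos 139π/180 = -0.9903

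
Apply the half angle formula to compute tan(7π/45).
tan(7π/45) = sin 14π/45 / (1 + cos 14π/45) = 0.5317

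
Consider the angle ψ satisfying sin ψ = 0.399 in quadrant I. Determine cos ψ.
cos ψ = √(1 - sin²ψ) = 0.917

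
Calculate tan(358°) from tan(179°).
tan(358°) = 2 tan 179° / (1 - tan²179°) = -0.03492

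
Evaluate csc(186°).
csc(186°) = -9.567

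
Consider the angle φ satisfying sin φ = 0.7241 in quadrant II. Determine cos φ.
cos φ = ±√(1 - sin²φ) = -0.6897 (negative in QII)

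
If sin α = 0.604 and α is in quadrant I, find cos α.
cos α = 0.797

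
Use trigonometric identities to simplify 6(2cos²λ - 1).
6(2cos²λ - 1) = 6(cos(2λ)) (using Double angle)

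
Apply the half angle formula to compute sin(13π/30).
sin(13π/30) = √((1 - cos 13π/15)/2) = 0.9781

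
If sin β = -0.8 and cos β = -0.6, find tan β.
tan β = sin β / cos β = 1.333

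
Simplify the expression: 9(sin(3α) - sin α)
9(sin(3α) - sin α) = 9(2 cos(2α) sin α) (using Sum-to-product)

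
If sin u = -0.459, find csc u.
csc u = 1/sin u = -2.179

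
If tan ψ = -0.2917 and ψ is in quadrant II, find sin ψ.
sin ψ = 0.28 (using tan²ψ + 1 = sec²ψ)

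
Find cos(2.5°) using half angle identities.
cos(2.5°) = √((1 + cos 5°)/2) = 0.999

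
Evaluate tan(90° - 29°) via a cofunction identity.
tan(90° - 29°) = cot(29°) = 1.804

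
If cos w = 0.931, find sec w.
sec w = 1/cos w = 1.074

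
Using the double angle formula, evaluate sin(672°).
sin(672°) = 2 sin 336° cos 336° = -0.7431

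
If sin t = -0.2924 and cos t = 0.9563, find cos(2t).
cos(2t) = cos²t - sin²t = 0.829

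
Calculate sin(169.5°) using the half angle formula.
sin(169.5°) = √((1 - cos 339°)/2) = 0.1822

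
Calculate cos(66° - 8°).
cos(66° - 8°) = cos 66° cos 8° + sin 66° sin 8° = 0.5299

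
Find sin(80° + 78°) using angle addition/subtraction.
sin(80° + 78°) = sin 80° cos 78° + cos 80° sin 78° = 0.3746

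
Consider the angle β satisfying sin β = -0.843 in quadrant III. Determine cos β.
cos β = ±√(1 - sin²β) = -0.5379 (negative in QIII)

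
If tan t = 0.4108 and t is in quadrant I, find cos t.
cos t = 0.925 (using tan²t + 1 = sec²t)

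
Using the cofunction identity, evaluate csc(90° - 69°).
csc(90° - 69°) = sec(69°) = 2.79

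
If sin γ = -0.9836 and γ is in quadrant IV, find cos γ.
cos γ = 0.1804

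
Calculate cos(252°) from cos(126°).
cos(252°) = cos²126° - sin²126° = -0.309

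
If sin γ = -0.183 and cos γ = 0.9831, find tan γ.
tan γ = sin γ / cos γ = -0.1861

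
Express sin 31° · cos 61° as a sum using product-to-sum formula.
sin 31° cos 61° = (1/2)[sin(31°+61°) + sin(31°-61°)]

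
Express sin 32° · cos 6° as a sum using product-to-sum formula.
sin 32° cos 6° = (1/2)[sin(32°+6°) + sin(32°-6°)]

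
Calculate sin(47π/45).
sin(47π/45) = -0.1392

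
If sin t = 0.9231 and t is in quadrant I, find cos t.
cos t = 0.3846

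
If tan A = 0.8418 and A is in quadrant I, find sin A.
sin A = 0.644 (using tan²A + 1 = sec²A)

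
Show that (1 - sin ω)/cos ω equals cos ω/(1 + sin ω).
LHS = (1 - sin ω)(1 + sin ω) / (cos ω(1 + sin ω)) = (1 - sin²ω) / (cos ω(1 + sin ω)) = cos²ω / (cos ω(1 + sin ω)) = cos ω/(1 + sin ω) = RHS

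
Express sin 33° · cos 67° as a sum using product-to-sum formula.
sin 33° cos 67° = (1/2)[sin(33°+67°) + sin(33°-67°)]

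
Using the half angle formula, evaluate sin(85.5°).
sin(85.5°) = √((1 - cos 171°)/2) = 0.9969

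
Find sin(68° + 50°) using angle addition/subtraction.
sin(68° + 50°) = sin 68° cos 50° + cos 68° sin 50° = 0.8829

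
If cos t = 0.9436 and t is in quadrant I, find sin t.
sin t = 0.3311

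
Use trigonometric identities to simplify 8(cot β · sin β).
8(cot β · sin β) = 8(cos β) (using Quotient identity)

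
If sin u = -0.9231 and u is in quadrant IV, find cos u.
cos u = 0.3846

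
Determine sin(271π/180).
sin(271π/180) = -0.9998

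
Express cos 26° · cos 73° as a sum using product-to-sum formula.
cos 26° cos 73° = (1/2)[cos(26°-73°) + cos(26°+73°)]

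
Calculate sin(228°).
sin(228°) = -0.7431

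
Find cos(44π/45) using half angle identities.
cos(44π/45) = -√((1 + cos 88π/45)/2) = -0.9976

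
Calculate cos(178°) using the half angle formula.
cos(178°) = -√((1 + cos 356°)/2) = -0.9994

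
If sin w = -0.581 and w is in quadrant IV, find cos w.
cos w = 0.8139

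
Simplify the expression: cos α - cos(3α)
cos α - cos(3α) = 2 sin(2α) sin α (using Sum-to-product)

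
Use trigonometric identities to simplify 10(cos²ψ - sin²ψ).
10(cos²ψ - sin²ψ) = 10(cos(2ψ)) (using Double angle)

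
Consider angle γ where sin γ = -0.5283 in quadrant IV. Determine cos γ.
cos γ = √(1 - sin²γ) = 0.8491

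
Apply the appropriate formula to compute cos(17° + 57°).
cos(17° + 57°) = cos 17° cos 57° - sin 17° sin 57° = 0.2756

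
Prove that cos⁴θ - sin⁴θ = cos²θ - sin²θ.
LHS = (cos²θ - sin²θ)(cos²θ + sin²θ) = (cos²θ - sin²θ) · 1 = cos²θ - sin²θ = RHS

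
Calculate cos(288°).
cos(288°) = 0.309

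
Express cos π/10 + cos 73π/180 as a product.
cos π/10 + cos 73π/180 = 2 cos(91π/360) cos(-11π/72)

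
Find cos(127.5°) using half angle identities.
cos(127.5°) = -√((1 + cos 255°)/2) = -0.6088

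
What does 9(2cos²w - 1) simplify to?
9(2cos²w - 1) = 9(cos(2w)) (using Double angle)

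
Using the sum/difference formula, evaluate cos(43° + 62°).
cos(43° + 62°) = cos 43° cos 62° - sin 43° sin 62° = -(√6-√2)/4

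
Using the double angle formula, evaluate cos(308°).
cos(308°) = cos²154° - sin²154° = 0.6157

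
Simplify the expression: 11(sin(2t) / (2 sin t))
11(sin(2t) / (2 sin t)) = 11(cos t) (using Double angle)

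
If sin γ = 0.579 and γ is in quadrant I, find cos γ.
cos γ = 0.8153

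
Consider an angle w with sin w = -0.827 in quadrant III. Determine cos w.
cos w = ±√(1 - sin²w) = -0.5622 (negative in QIII)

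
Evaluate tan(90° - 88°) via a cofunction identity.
tan(90° - 88°) = cot(88°) = 0.03492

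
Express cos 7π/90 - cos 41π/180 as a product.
cos 7π/90 - cos 41π/180 = -2 sin(11π/72) sin(-3π/40)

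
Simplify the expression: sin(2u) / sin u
sin(2u) / sin u = 2 cos u (using Double angle)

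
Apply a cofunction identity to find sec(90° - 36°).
sec(90° - 36°) = csc(36°) = 1.701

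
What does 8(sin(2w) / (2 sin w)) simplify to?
8(sin(2w) / (2 sin w)) = 8(cos w) (using Double angle)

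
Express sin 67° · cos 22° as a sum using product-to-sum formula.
sin 67° cos 22° = (1/2)[sin(67°+22°) + sin(67°-22°)]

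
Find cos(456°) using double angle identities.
cos(456°) = cos²228° - sin²228° = -0.1045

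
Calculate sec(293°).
sec(293°) = 2.559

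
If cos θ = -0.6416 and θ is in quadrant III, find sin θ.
sin θ = -0.767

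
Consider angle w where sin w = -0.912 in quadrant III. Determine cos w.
cos w = ±√(1 - sin²w) = -0.4102 (negative in QIII)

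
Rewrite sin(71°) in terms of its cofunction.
sin(71°) = cos(90° - 71°) = cos(19°)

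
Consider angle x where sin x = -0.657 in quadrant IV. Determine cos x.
cos x = √(1 - sin²x) = 0.7539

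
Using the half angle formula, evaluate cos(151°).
cos(151°) = -√((1 + cos 302°)/2) = -0.8746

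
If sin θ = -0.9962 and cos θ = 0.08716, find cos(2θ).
cos(2θ) = cos²θ - sin²θ = -0.9848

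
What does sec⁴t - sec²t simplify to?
sec⁴t - sec²t = tan⁴t + tan²t (using Pythagorean)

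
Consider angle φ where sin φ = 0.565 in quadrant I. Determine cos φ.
cos φ = √(1 - sin²φ) = 0.8251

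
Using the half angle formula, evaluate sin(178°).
sin(178°) = √((1 - cos 356°)/2) = 0.0349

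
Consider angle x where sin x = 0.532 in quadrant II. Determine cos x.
cos x = ±√(1 - sin²x) = -0.8467 (negative in QII)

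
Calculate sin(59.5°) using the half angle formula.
sin(59.5°) = √((1 - cos 119°)/2) = 0.8616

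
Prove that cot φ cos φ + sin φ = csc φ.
LHS = cos²φ/sin φ + sin φ = (cos²φ + sin²φ)/sin φ = 1/sin φ = csc φ = RHS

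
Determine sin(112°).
sin(112°) = 0.9272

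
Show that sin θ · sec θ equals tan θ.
LHS = sin θ · (1/cos θ) = sin θ/cos θ = tan θ = RHS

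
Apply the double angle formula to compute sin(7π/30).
sin(7π/30) = 2 sin 7π/60 cos 7π/60 = 0.6691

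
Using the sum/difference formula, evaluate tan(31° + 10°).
tan(31° + 10°) = (tan 31° + tan 10°)/(1 - tan 31° tan 10°) = 0.8693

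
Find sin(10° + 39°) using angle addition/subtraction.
sin(10° + 39°) = sin 10° cos 39° + cos 10° sin 39° = 0.7547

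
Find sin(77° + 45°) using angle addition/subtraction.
sin(77° + 45°) = sin 77° cos 45° + cos 77° sin 45° = 0.848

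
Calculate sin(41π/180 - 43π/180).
sin(41π/180 - 43π/180) = sin 41π/180 cos 43π/180 - cos 41π/180 sin 43π/180 = -0.0349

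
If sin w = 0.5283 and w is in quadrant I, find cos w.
cos w = 0.8491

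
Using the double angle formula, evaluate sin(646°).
sin(646°) = 2 sin 323° cos 323° = -0.9613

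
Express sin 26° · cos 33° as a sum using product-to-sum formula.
sin 26° cos 33° = (1/2)[sin(26°+33°) + sin(26°-33°)]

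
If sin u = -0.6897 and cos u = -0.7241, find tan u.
tan u = sin u / cos u = 0.9525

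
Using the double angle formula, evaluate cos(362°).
cos(362°) = cos²181° - sin²181° = 0.9994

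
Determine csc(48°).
csc(48°) = 1.346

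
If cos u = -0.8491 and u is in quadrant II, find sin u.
sin u = 0.5282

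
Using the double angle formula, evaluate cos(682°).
cos(682°) = cos²341° - sin²341° = 0.788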